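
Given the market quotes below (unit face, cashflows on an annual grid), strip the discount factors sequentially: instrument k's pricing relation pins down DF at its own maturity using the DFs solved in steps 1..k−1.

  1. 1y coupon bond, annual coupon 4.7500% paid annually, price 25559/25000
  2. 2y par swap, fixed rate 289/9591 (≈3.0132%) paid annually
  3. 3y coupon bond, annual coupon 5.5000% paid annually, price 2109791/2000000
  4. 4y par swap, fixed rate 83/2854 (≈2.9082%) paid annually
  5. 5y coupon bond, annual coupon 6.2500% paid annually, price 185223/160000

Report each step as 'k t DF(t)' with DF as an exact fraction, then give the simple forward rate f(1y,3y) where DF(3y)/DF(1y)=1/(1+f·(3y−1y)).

1 1 122/125
2 2 4711/5000
3 3 8999/10000
4 4 8921/10000
5 5 8713/10000
f(1y,3y) = ((122/125)/(8999/10000) − 1)/(2) = 761/17998 ≈ 4.2282%

step 1 [1y] bond c/1=19/400: DF=(25559/25000 − 19/400·(0))/(1+19/400) = 122/125 ≈ 0.976000
step 2 [2y] swap r/1=289/9591: DF=(1 − 289/9591·(0.976000))/(1+289/9591) = 4711/5000 ≈ 0.942200
step 3 [3y] bond c/1=11/200: DF=(2109791/2000000 − 11/200·(0.976000+0.942200))/(1+11/200) = 8999/10000 ≈ 0.899900
step 4 [4y] swap r/1=83/2854: DF=(1 − 83/2854·(0.976000+0.942200+0.899900))/(1+83/2854) = 8921/10000 ≈ 0.892100
step 5 [5y] bond c/1=1/16: DF=(185223/160000 − 1/16·(0.976000+0.942200+0.899900+0.892100))/(1+1/16) = 8713/10000 ≈ 0.871300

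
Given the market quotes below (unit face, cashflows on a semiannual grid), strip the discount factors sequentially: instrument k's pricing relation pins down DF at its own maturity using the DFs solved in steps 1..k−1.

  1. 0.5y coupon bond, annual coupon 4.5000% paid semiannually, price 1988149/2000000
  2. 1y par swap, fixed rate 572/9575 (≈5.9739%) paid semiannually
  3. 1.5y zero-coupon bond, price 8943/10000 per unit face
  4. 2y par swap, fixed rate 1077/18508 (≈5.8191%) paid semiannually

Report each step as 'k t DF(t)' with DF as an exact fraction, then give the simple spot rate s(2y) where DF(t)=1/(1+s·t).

1 1/2 4861/5000
2 1 2357/2500
3 3/2 8943/10000
4 2 8923/10000
s(2y) = (1/(8923/10000) − 1)/(2) = 1077/17846 ≈ 6.0350%

step 1 [0.5y] bond c/2=9/400: DF=(1988149/2000000 − 9/400·(0))/(1+9/400) = 4861/5000 ≈ 0.972200
step 2 [1y] swap r/2=286/9575: DF=(1 − 286/9575·(0.972200))/(1+286/9575) = 2357/2500 ≈ 0.942800
step 3 [1.5y] zero: DF = P = 8943/10000 ≈ 0.894300
step 4 [2y] swap r/2=1077/37016: DF=(1 − 1077/37016·(0.972200+0.942800+0.894300))/(1+1077/37016) = 8923/10000 ≈ 0.892300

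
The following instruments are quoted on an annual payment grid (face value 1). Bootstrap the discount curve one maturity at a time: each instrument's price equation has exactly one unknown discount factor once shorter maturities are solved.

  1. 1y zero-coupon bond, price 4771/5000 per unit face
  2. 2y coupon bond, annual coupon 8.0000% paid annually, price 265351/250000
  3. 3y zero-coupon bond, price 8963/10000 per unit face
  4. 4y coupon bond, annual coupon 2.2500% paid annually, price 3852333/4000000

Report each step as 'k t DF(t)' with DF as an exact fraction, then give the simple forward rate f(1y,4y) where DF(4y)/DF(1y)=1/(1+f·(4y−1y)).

step 1 [1y] zero: DF = P = 4771/5000 ≈ 0.954200
step 2 [2y] bond c/1=2/25: DF=(265351/250000 − 2/25·(0.954200))/(1+2/25) = 9121/10000 ≈ 0.912100
step 3 [3y] zero: DF = P = 8963/10000 ≈ 0.896300
step 4 [4y] bond c/1=9/400: DF=(3852333/4000000 − 9/400·(0.954200+0.912100+0.896300))/(1+9/400) = 8811/10000 ≈ 0.881100

1 1 4771/5000
2 2 9121/10000
3 3 8963/10000
4 4 8811/10000
f(1y,4y) = ((4771/5000)/(8811/10000) − 1)/(3) = 731/26433 ≈ 2.7655%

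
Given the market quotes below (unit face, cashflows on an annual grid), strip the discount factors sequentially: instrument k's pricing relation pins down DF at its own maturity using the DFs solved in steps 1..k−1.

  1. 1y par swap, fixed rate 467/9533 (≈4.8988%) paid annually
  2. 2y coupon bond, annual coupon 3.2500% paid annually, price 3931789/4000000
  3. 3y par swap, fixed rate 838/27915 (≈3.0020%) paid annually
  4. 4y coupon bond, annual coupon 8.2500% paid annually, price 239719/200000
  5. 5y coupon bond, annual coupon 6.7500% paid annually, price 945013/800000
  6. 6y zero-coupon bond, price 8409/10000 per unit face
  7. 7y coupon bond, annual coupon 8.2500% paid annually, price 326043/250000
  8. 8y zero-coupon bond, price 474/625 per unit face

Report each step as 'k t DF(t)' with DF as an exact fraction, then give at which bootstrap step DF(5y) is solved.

step 1 [1y] swap r/1=467/9533: DF=(1 − 467/9533·(0))/(1+467/9533) = 9533/10000 ≈ 0.953300
step 2 [2y] bond c/1=13/400: DF=(3931789/4000000 − 13/400·(0.953300))/(1+13/400) = 461/500 ≈ 0.922000
step 3 [3y] swap r/1=838/27915: DF=(1 − 838/27915·(0.953300+0.922000))/(1+838/27915) = 4581/5000 ≈ 0.916200
step 4 [4y] bond c/1=33/400: DF=(239719/200000 − 33/400·(0.953300+0.922000+0.916200))/(1+33/400) = 1789/2000 ≈ 0.894500
step 5 [5y] bond c/1=27/400: DF=(945013/800000 − 27/400·(0.953300+0.922000+0.916200+0.894500))/(1+27/400) = 1747/2000 ≈ 0.873500
step 6 [6y] zero: DF = P = 8409/10000 ≈ 0.840900
step 7 [7y] bond c/1=33/400: DF=(326043/250000 − 33/400·(0.953300+0.922000+0.916200+0.894500+0.873500+0.840900))/(1+33/400) = 1983/2500 ≈ 0.793200
step 8 [8y] zero: DF = P = 474/625 ≈ 0.758400

1 1 9533/10000
2 2 461/500
3 3 4581/5000
4 4 1789/2000
5 5 1747/2000
6 6 8409/10000
7 7 1983/2500
8 8 474/625
DF(5y) is solved at step 5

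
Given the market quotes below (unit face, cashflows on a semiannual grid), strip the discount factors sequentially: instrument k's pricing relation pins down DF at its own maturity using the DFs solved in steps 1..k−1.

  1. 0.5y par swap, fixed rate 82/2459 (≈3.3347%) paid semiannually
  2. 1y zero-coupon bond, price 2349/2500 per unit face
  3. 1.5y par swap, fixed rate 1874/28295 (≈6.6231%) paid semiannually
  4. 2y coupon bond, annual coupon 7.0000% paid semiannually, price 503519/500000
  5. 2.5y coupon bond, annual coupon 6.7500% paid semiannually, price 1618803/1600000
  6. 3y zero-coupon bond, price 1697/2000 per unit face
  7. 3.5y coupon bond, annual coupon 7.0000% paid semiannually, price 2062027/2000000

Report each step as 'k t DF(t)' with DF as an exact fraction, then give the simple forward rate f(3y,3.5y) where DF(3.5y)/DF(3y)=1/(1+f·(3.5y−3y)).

1 1/2 2459/2500
2 1 2349/2500
3 3/2 9063/10000
4 2 8773/10000
5 5/2 8577/10000
6 3 1697/2000
7 7/2 8131/10000
f(3y,3.5y) = ((1697/2000)/(8131/10000) − 1)/(1/2) = 708/8131 ≈ 8.7074%

step 1 [0.5y] swap r/2=41/2459: DF=(1 − 41/2459·(0))/(1+41/2459) = 2459/2500 ≈ 0.983600
step 2 [1y] zero: DF = P = 2349/2500 ≈ 0.939600
step 3 [1.5y] swap r/2=937/28295: DF=(1 − 937/28295·(0.983600+0.939600))/(1+937/28295) = 9063/10000 ≈ 0.906300
step 4 [2y] bond c/2=7/200: DF=(503519/500000 − 7/200·(0.983600+0.939600+0.906300))/(1+7/200) = 8773/10000 ≈ 0.877300
step 5 [2.5y] bond c/2=27/800: DF=(1618803/1600000 − 27/800·(0.983600+0.939600+0.906300+0.877300))/(1+27/800) = 8577/10000 ≈ 0.857700
step 6 [3y] zero: DF = P = 1697/2000 ≈ 0.848500
step 7 [3.5y] bond c/2=7/200: DF=(2062027/2000000 − 7/200·(0.983600+0.939600+0.906300+0.877300+0.857700+0.848500))/(1+7/200) = 8131/10000 ≈ 0.813100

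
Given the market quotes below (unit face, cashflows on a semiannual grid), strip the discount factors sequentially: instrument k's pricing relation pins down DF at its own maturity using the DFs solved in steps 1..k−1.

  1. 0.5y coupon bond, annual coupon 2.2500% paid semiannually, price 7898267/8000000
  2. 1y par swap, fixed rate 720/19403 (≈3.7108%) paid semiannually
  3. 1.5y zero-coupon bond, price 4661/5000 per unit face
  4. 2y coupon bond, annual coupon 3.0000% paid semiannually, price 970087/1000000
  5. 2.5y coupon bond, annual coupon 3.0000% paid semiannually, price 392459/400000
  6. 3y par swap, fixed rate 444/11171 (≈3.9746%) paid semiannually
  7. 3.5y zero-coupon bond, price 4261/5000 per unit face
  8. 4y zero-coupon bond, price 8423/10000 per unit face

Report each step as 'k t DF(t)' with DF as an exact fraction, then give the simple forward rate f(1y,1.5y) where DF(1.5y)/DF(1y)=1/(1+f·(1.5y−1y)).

1 1/2 9763/10000
2 1 241/250
3 3/2 4661/5000
4 2 9133/10000
5 5/2 9107/10000
6 3 889/1000
7 7/2 4261/5000
8 4 8423/10000
f(1y,1.5y) = ((241/250)/(4661/5000) − 1)/(1/2) = 318/4661 ≈ 6.8226%

step 1 [0.5y] bond c/2=9/800: DF=(7898267/8000000 − 9/800·(0))/(1+9/800) = 9763/10000 ≈ 0.976300
step 2 [1y] swap r/2=360/19403: DF=(1 − 360/19403·(0.976300))/(1+360/19403) = 241/250 ≈ 0.964000
step 3 [1.5y] zero: DF = P = 4661/5000 ≈ 0.932200
step 4 [2y] bond c/2=3/200: DF=(970087/1000000 − 3/200·(0.976300+0.964000+0.932200))/(1+3/200) = 9133/10000 ≈ 0.913300
step 5 [2.5y] bond c/2=3/200: DF=(392459/400000 − 3/200·(0.976300+0.964000+0.932200+0.913300))/(1+3/200) = 9107/10000 ≈ 0.910700
step 6 [3y] swap r/2=222/11171: DF=(1 − 222/11171·(0.976300+0.964000+0.932200+0.913300+0.910700))/(1+222/11171) = 889/1000 ≈ 0.889000
step 7 [3.5y] zero: DF = P = 4261/5000 ≈ 0.852200
step 8 [4y] zero: DF = P = 8423/10000 ≈ 0.842300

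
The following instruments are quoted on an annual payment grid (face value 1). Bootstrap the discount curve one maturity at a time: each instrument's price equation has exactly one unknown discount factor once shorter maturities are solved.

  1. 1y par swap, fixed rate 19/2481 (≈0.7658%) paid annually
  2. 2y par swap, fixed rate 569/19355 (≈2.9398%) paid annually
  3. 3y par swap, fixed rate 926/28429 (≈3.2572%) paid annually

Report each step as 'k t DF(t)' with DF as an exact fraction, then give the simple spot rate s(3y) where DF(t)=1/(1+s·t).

step 1 [1y] swap r/1=19/2481: DF=(1 − 19/2481·(0))/(1+19/2481) = 2481/2500 ≈ 0.992400
step 2 [2y] swap r/1=569/19355: DF=(1 − 569/19355·(0.992400))/(1+569/19355) = 9431/10000 ≈ 0.943100
step 3 [3y] swap r/1=926/28429: DF=(1 − 926/28429·(0.992400+0.943100))/(1+926/28429) = 4537/5000 ≈ 0.907400

1 1 2481/2500
2 2 9431/10000
3 3 4537/5000
s(3y) = (1/(4537/5000) − 1)/(3) = 463/13611 ≈ 3.4017%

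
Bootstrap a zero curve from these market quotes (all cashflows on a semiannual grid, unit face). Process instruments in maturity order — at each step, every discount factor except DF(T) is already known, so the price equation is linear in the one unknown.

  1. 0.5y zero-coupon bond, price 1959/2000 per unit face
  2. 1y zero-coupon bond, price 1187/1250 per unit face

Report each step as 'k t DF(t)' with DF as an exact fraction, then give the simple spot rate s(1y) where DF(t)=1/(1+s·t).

1 1/2 1959/2000
2 1 1187/1250
s(1y) = (1/(1187/1250) − 1)/(1) = 63/1187 ≈ 5.3075%

step 1 [0.5y] zero: DF = P = 1959/2000 ≈ 0.979500
step 2 [1y] zero: DF = P = 1187/1250 ≈ 0.949600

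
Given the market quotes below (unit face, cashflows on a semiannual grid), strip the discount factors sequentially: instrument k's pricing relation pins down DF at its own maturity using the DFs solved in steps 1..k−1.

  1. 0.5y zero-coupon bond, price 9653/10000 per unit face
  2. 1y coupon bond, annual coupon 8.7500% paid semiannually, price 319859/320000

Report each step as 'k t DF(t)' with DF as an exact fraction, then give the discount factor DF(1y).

step 1 [0.5y] zero: DF = P = 9653/10000 ≈ 0.965300
step 2 [1y] bond c/2=7/160: DF=(319859/320000 − 7/160·(0.965300))/(1+7/160) = 2293/2500 ≈ 0.917200

1 1/2 9653/10000
2 1 2293/2500
DF(1y) = 2293/2500 ≈ 0.917200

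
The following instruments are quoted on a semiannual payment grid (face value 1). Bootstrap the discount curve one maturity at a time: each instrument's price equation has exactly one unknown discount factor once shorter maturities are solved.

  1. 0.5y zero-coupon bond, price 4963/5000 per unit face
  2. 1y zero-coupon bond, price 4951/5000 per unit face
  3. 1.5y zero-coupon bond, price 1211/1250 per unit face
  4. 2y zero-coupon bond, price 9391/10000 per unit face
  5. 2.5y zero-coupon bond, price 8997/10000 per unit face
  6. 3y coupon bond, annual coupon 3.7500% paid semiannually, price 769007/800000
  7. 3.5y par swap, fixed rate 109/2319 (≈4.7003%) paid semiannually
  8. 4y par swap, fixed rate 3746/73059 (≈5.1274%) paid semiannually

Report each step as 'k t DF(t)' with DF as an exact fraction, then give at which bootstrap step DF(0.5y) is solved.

step 1 [0.5y] zero: DF = P = 4963/5000 ≈ 0.992600
step 2 [1y] zero: DF = P = 4951/5000 ≈ 0.990200
step 3 [1.5y] zero: DF = P = 1211/1250 ≈ 0.968800
step 4 [2y] zero: DF = P = 9391/10000 ≈ 0.939100
step 5 [2.5y] zero: DF = P = 8997/10000 ≈ 0.899700
step 6 [3y] bond c/2=3/160: DF=(769007/800000 − 3/160·(0.992600+0.990200+0.968800+0.939100+0.899700))/(1+3/160) = 4277/5000 ≈ 0.855400
step 7 [3.5y] swap r/2=109/4638: DF=(1 − 109/4638·(0.992600+0.990200+0.968800+0.939100+0.899700+0.855400))/(1+109/4638) = 4237/5000 ≈ 0.847400
step 8 [4y] swap r/2=1873/73059: DF=(1 − 1873/73059·(0.992600+0.990200+0.968800+0.939100+0.899700+0.855400+0.847400))/(1+1873/73059) = 8127/10000 ≈ 0.812700

1 1/2 4963/5000
2 1 4951/5000
3 3/2 1211/1250
4 2 9391/10000
5 5/2 8997/10000
6 3 4277/5000
7 7/2 4237/5000
8 4 8127/10000
DF(0.5y) is solved at step 1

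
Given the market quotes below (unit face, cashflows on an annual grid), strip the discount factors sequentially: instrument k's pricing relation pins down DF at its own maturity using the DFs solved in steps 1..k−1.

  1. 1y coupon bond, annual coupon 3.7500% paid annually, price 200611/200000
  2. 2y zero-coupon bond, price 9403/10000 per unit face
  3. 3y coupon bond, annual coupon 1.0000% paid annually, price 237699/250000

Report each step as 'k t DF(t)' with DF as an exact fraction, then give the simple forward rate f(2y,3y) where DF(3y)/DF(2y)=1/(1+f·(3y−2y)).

step 1 [1y] bond c/1=3/80: DF=(200611/200000 − 3/80·(0))/(1+3/80) = 2417/2500 ≈ 0.966800
step 2 [2y] zero: DF = P = 9403/10000 ≈ 0.940300
step 3 [3y] bond c/1=1/100: DF=(237699/250000 − 1/100·(0.966800+0.940300))/(1+1/100) = 369/400 ≈ 0.922500

1 1 2417/2500
2 2 9403/10000
3 3 369/400
f(2y,3y) = ((9403/10000)/(369/400) − 1)/(1) = 178/9225 ≈ 1.9295%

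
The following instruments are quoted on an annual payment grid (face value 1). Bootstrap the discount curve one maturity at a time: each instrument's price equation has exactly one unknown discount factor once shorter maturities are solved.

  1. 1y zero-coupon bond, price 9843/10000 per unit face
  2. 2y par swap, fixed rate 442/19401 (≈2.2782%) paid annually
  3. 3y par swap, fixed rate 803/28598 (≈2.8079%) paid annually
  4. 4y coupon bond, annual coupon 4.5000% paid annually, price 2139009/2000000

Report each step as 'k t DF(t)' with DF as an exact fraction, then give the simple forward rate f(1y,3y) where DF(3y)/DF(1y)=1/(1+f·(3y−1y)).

1 1 9843/10000
2 2 4779/5000
3 3 9197/10000
4 4 9003/10000
f(1y,3y) = ((9843/10000)/(9197/10000) − 1)/(2) = 19/541 ≈ 3.5120%

step 1 [1y] zero: DF = P = 9843/10000 ≈ 0.984300
step 2 [2y] swap r/1=442/19401: DF=(1 − 442/19401·(0.984300))/(1+442/19401) = 4779/5000 ≈ 0.955800
step 3 [3y] swap r/1=803/28598: DF=(1 − 803/28598·(0.984300+0.955800))/(1+803/28598) = 9197/10000 ≈ 0.919700
step 4 [4y] bond c/1=9/200: DF=(2139009/2000000 − 9/200·(0.984300+0.955800+0.919700))/(1+9/200) = 9003/10000 ≈ 0.900300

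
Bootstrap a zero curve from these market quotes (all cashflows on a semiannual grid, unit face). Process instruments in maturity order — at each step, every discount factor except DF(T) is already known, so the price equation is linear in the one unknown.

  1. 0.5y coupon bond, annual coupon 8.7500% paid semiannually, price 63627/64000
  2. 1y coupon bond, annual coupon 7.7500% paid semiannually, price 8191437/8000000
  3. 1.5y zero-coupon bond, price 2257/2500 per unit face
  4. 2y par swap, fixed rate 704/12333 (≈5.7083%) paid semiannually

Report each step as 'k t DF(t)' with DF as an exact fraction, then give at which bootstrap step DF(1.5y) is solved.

1 1/2 381/400
2 1 4751/5000
3 3/2 2257/2500
4 2 559/625
DF(1.5y) is solved at step 3

step 1 [0.5y] bond c/2=7/160: DF=(63627/64000 − 7/160·(0))/(1+7/160) = 381/400 ≈ 0.952500
step 2 [1y] bond c/2=31/800: DF=(8191437/8000000 − 31/800·(0.952500))/(1+31/800) = 4751/5000 ≈ 0.950200
step 3 [1.5y] zero: DF = P = 2257/2500 ≈ 0.902800
step 4 [2y] swap r/2=352/12333: DF=(1 − 352/12333·(0.952500+0.950200+0.902800))/(1+352/12333) = 559/625 ≈ 0.894400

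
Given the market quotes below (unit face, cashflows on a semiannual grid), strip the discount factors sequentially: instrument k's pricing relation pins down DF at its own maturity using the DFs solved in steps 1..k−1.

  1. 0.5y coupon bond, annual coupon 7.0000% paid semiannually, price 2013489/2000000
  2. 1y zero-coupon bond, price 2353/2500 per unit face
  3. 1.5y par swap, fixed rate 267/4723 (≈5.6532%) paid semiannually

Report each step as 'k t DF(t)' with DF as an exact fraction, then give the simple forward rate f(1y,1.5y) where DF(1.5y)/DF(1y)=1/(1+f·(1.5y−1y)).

1 1/2 9727/10000
2 1 2353/2500
3 3/2 9199/10000
f(1y,1.5y) = ((2353/2500)/(9199/10000) − 1)/(1/2) = 426/9199 ≈ 4.6309%

step 1 [0.5y] bond c/2=7/200: DF=(2013489/2000000 − 7/200·(0))/(1+7/200) = 9727/10000 ≈ 0.972700
step 2 [1y] zero: DF = P = 2353/2500 ≈ 0.941200
step 3 [1.5y] swap r/2=267/9446: DF=(1 − 267/9446·(0.972700+0.941200))/(1+267/9446) = 9199/10000 ≈ 0.919900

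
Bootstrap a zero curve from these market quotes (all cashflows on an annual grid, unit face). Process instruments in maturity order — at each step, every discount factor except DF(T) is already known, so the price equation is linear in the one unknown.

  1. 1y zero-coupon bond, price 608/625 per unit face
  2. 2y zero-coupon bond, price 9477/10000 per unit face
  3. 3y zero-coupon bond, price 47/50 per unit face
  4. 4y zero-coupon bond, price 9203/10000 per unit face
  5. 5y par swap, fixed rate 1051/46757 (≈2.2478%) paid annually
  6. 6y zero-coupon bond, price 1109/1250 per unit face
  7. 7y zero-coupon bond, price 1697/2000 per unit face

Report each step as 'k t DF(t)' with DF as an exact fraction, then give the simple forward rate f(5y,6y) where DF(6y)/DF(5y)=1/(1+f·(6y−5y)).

1 1 608/625
2 2 9477/10000
3 3 47/50
4 4 9203/10000
5 5 8949/10000
6 6 1109/1250
7 7 1697/2000
f(5y,6y) = ((8949/10000)/(1109/1250) − 1)/(1) = 77/8872 ≈ 0.8679%

step 1 [1y] zero: DF = P = 608/625 ≈ 0.972800
step 2 [2y] zero: DF = P = 9477/10000 ≈ 0.947700
step 3 [3y] zero: DF = P = 47/50 ≈ 0.940000
step 4 [4y] zero: DF = P = 9203/10000 ≈ 0.920300
step 5 [5y] swap r/1=1051/46757: DF=(1 − 1051/46757·(0.972800+0.947700+0.940000+0.920300))/(1+1051/46757) = 8949/10000 ≈ 0.894900
step 6 [6y] zero: DF = P = 1109/1250 ≈ 0.887200
step 7 [7y] zero: DF = P = 1697/2000 ≈ 0.848500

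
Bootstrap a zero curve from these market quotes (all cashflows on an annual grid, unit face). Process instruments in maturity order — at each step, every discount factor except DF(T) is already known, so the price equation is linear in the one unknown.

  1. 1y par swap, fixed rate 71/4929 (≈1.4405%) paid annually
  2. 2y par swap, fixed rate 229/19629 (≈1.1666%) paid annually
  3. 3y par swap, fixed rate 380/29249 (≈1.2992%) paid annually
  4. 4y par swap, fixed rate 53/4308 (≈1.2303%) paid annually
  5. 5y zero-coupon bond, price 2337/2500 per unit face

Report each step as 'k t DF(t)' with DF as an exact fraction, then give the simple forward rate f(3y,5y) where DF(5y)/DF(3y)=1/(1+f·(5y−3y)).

step 1 [1y] swap r/1=71/4929: DF=(1 − 71/4929·(0))/(1+71/4929) = 4929/5000 ≈ 0.985800
step 2 [2y] swap r/1=229/19629: DF=(1 − 229/19629·(0.985800))/(1+229/19629) = 9771/10000 ≈ 0.977100
step 3 [3y] swap r/1=380/29249: DF=(1 − 380/29249·(0.985800+0.977100))/(1+380/29249) = 481/500 ≈ 0.962000
step 4 [4y] swap r/1=53/4308: DF=(1 − 53/4308·(0.985800+0.977100+0.962000))/(1+53/4308) = 9523/10000 ≈ 0.952300
step 5 [5y] zero: DF = P = 2337/2500 ≈ 0.934800

1 1 4929/5000
2 2 9771/10000
3 3 481/500
4 4 9523/10000
5 5 2337/2500
f(3y,5y) = ((481/500)/(2337/2500) − 1)/(2) = 34/2337 ≈ 1.4549%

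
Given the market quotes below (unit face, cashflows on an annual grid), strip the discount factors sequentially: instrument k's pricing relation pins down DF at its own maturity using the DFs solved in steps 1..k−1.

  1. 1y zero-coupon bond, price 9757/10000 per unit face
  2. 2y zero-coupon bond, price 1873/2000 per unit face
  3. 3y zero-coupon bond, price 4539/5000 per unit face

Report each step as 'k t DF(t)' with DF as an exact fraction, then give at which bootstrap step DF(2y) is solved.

step 1 [1y] zero: DF = P = 9757/10000 ≈ 0.975700
step 2 [2y] zero: DF = P = 1873/2000 ≈ 0.936500
step 3 [3y] zero: DF = P = 4539/5000 ≈ 0.907800

1 1 9757/10000
2 2 1873/2000
3 3 4539/5000
DF(2y) is solved at step 2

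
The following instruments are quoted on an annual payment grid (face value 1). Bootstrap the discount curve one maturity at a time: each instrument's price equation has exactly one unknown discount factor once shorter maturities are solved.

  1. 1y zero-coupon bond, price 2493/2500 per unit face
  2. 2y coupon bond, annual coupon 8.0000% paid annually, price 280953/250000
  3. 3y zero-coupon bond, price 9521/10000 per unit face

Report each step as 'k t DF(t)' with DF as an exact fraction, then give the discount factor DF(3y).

step 1 [1y] zero: DF = P = 2493/2500 ≈ 0.997200
step 2 [2y] bond c/1=2/25: DF=(280953/250000 − 2/25·(0.997200))/(1+2/25) = 9667/10000 ≈ 0.966700
step 3 [3y] zero: DF = P = 9521/10000 ≈ 0.952100

1 1 2493/2500
2 2 9667/10000
3 3 9521/10000
DF(3y) = 9521/10000 ≈ 0.952100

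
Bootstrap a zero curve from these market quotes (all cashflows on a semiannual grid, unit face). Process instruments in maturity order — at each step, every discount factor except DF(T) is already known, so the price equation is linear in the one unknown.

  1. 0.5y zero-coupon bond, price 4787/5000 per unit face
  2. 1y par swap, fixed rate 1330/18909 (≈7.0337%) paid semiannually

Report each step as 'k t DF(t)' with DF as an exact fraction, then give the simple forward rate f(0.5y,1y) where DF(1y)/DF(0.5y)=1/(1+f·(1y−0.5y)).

step 1 [0.5y] zero: DF = P = 4787/5000 ≈ 0.957400
step 2 [1y] swap r/2=665/18909: DF=(1 − 665/18909·(0.957400))/(1+665/18909) = 1867/2000 ≈ 0.933500

1 1/2 4787/5000
2 1 1867/2000
f(0.5y,1y) = ((4787/5000)/(1867/2000) − 1)/(1/2) = 478/9335 ≈ 5.1205%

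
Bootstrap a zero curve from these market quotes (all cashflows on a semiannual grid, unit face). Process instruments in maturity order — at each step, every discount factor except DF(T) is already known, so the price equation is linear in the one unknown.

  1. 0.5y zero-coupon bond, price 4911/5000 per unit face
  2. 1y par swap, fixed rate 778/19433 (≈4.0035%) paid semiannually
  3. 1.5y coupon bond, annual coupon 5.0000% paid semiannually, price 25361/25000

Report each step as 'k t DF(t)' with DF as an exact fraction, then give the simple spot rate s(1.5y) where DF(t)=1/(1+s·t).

step 1 [0.5y] zero: DF = P = 4911/5000 ≈ 0.982200
step 2 [1y] swap r/2=389/19433: DF=(1 − 389/19433·(0.982200))/(1+389/19433) = 9611/10000 ≈ 0.961100
step 3 [1.5y] bond c/2=1/40: DF=(25361/25000 − 1/40·(0.982200+0.961100))/(1+1/40) = 9423/10000 ≈ 0.942300

1 1/2 4911/5000
2 1 9611/10000
3 3/2 9423/10000
s(1.5y) = (1/(9423/10000) − 1)/(3/2) = 1154/28269 ≈ 4.0822%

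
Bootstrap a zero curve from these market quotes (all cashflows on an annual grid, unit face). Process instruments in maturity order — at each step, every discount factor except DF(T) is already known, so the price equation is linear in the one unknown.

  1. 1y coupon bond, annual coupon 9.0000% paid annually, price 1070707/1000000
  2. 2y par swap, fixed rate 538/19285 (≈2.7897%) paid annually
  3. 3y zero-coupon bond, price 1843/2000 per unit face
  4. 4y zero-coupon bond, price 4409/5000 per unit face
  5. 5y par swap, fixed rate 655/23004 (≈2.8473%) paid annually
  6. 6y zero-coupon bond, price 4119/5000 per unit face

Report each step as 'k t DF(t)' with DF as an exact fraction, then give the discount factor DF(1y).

1 1 9823/10000
2 2 4731/5000
3 3 1843/2000
4 4 4409/5000
5 5 869/1000
6 6 4119/5000
DF(1y) = 9823/10000 ≈ 0.982300

step 1 [1y] bond c/1=9/100: DF=(1070707/1000000 − 9/100·(0))/(1+9/100) = 9823/10000 ≈ 0.982300
step 2 [2y] swap r/1=538/19285: DF=(1 − 538/19285·(0.982300))/(1+538/19285) = 4731/5000 ≈ 0.946200
step 3 [3y] zero: DF = P = 1843/2000 ≈ 0.921500
step 4 [4y] zero: DF = P = 4409/5000 ≈ 0.881800
step 5 [5y] swap r/1=655/23004: DF=(1 − 655/23004·(0.982300+0.946200+0.921500+0.881800))/(1+655/23004) = 869/1000 ≈ 0.869000
step 6 [6y] zero: DF = P = 4119/5000 ≈ 0.823800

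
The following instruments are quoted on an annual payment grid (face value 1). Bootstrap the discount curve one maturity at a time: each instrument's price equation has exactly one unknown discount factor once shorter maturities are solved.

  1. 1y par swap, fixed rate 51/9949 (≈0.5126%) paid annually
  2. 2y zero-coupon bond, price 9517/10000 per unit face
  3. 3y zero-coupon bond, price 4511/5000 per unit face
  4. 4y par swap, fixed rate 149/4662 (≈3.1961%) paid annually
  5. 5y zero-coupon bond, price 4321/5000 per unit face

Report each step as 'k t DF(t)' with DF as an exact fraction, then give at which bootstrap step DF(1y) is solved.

step 1 [1y] swap r/1=51/9949: DF=(1 − 51/9949·(0))/(1+51/9949) = 9949/10000 ≈ 0.994900
step 2 [2y] zero: DF = P = 9517/10000 ≈ 0.951700
step 3 [3y] zero: DF = P = 4511/5000 ≈ 0.902200
step 4 [4y] swap r/1=149/4662: DF=(1 − 149/4662·(0.994900+0.951700+0.902200))/(1+149/4662) = 1101/1250 ≈ 0.880800
step 5 [5y] zero: DF = P = 4321/5000 ≈ 0.864200

1 1 9949/10000
2 2 9517/10000
3 3 4511/5000
4 4 1101/1250
5 5 4321/5000
DF(1y) is solved at step 1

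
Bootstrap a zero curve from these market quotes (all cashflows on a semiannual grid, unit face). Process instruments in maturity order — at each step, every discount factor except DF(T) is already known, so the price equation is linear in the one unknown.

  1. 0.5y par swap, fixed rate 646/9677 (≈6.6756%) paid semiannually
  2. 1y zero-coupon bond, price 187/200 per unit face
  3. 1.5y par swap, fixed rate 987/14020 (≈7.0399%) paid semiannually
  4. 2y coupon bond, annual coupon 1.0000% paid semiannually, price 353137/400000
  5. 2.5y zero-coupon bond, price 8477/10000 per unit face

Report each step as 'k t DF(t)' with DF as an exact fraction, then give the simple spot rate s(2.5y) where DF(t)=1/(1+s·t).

1 1/2 9677/10000
2 1 187/200
3 3/2 9013/10000
4 2 1729/2000
5 5/2 8477/10000
s(2.5y) = (1/(8477/10000) − 1)/(5/2) = 3046/42385 ≈ 7.1865%

step 1 [0.5y] swap r/2=323/9677: DF=(1 − 323/9677·(0))/(1+323/9677) = 9677/10000 ≈ 0.967700
step 2 [1y] zero: DF = P = 187/200 ≈ 0.935000
step 3 [1.5y] swap r/2=987/28040: DF=(1 − 987/28040·(0.967700+0.935000))/(1+987/28040) = 9013/10000 ≈ 0.901300
step 4 [2y] bond c/2=1/200: DF=(353137/400000 − 1/200·(0.967700+0.935000+0.901300))/(1+1/200) = 1729/2000 ≈ 0.864500
step 5 [2.5y] zero: DF = P = 8477/10000 ≈ 0.847700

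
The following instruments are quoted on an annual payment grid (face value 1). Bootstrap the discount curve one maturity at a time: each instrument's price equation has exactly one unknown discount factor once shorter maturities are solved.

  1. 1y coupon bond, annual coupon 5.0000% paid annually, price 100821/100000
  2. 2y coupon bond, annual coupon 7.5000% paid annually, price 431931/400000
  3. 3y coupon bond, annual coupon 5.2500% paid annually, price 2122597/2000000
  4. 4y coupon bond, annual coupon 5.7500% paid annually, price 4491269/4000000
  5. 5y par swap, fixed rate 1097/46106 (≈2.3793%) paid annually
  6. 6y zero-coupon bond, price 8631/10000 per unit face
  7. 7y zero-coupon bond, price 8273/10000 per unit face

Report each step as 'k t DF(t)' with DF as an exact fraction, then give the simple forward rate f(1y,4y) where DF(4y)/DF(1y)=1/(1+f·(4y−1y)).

step 1 [1y] bond c/1=1/20: DF=(100821/100000 − 1/20·(0))/(1+1/20) = 4801/5000 ≈ 0.960200
step 2 [2y] bond c/1=3/40: DF=(431931/400000 − 3/40·(0.960200))/(1+3/40) = 15/16 ≈ 0.937500
step 3 [3y] bond c/1=21/400: DF=(2122597/2000000 − 21/400·(0.960200+0.937500))/(1+21/400) = 9137/10000 ≈ 0.913700
step 4 [4y] bond c/1=23/400: DF=(4491269/4000000 − 23/400·(0.960200+0.937500+0.913700))/(1+23/400) = 9089/10000 ≈ 0.908900
step 5 [5y] swap r/1=1097/46106: DF=(1 − 1097/46106·(0.960200+0.937500+0.913700+0.908900))/(1+1097/46106) = 8903/10000 ≈ 0.890300
step 6 [6y] zero: DF = P = 8631/10000 ≈ 0.863100
step 7 [7y] zero: DF = P = 8273/10000 ≈ 0.827300

1 1 4801/5000
2 2 15/16
3 3 9137/10000
4 4 9089/10000
5 5 8903/10000
6 6 8631/10000
7 7 8273/10000
f(1y,4y) = ((4801/5000)/(9089/10000) − 1)/(3) = 171/9089 ≈ 1.8814%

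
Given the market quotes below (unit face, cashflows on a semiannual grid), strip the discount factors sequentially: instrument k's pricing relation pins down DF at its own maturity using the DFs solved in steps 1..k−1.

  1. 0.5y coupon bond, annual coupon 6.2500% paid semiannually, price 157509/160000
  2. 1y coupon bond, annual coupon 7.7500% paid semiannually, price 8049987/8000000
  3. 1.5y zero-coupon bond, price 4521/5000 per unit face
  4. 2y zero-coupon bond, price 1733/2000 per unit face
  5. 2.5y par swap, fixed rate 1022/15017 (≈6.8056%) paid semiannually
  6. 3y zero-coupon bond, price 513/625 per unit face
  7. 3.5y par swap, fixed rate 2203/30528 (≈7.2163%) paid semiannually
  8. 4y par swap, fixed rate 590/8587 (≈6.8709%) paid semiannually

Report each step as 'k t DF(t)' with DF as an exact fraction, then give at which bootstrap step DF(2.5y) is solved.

1 1/2 4773/5000
2 1 9331/10000
3 3/2 4521/5000
4 2 1733/2000
5 5/2 8467/10000
6 3 513/625
7 7/2 7797/10000
8 4 191/250
DF(2.5y) is solved at step 5

step 1 [0.5y] bond c/2=1/32: DF=(157509/160000 − 1/32·(0))/(1+1/32) = 4773/5000 ≈ 0.954600
step 2 [1y] bond c/2=31/800: DF=(8049987/8000000 − 31/800·(0.954600))/(1+31/800) = 9331/10000 ≈ 0.933100
step 3 [1.5y] zero: DF = P = 4521/5000 ≈ 0.904200
step 4 [2y] zero: DF = P = 1733/2000 ≈ 0.866500
step 5 [2.5y] swap r/2=511/15017: DF=(1 − 511/15017·(0.954600+0.933100+0.904200+0.866500))/(1+511/15017) = 8467/10000 ≈ 0.846700
step 6 [3y] zero: DF = P = 513/625 ≈ 0.820800
step 7 [3.5y] swap r/2=2203/61056: DF=(1 − 2203/61056·(0.954600+0.933100+0.904200+0.866500+0.846700+0.820800))/(1+2203/61056) = 7797/10000 ≈ 0.779700
step 8 [4y] swap r/2=295/8587: DF=(1 − 295/8587·(0.954600+0.933100+0.904200+0.866500+0.846700+0.820800+0.779700))/(1+295/8587) = 191/250 ≈ 0.764000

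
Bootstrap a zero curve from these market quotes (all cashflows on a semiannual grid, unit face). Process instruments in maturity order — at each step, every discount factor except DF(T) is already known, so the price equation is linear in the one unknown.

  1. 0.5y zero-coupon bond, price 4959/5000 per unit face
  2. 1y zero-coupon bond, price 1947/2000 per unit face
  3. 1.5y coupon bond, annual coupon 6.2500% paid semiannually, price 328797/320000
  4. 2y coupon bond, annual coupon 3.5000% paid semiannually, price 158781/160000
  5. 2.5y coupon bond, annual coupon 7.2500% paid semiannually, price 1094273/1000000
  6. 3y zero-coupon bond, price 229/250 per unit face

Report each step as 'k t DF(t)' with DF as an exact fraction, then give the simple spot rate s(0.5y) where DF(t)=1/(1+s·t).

1 1/2 4959/5000
2 1 1947/2000
3 3/2 1171/1250
4 2 4627/5000
5 5/2 9221/10000
6 3 229/250
s(0.5y) = (1/(4959/5000) − 1)/(1/2) = 82/4959 ≈ 1.6536%

step 1 [0.5y] zero: DF = P = 4959/5000 ≈ 0.991800
step 2 [1y] zero: DF = P = 1947/2000 ≈ 0.973500
step 3 [1.5y] bond c/2=1/32: DF=(328797/320000 − 1/32·(0.991800+0.973500))/(1+1/32) = 1171/1250 ≈ 0.936800
step 4 [2y] bond c/2=7/400: DF=(158781/160000 − 7/400·(0.991800+0.973500+0.936800))/(1+7/400) = 4627/5000 ≈ 0.925400
step 5 [2.5y] bond c/2=29/800: DF=(1094273/1000000 − 29/800·(0.991800+0.973500+0.936800+0.925400))/(1+29/800) = 9221/10000 ≈ 0.922100
step 6 [3y] zero: DF = P = 229/250 ≈ 0.916000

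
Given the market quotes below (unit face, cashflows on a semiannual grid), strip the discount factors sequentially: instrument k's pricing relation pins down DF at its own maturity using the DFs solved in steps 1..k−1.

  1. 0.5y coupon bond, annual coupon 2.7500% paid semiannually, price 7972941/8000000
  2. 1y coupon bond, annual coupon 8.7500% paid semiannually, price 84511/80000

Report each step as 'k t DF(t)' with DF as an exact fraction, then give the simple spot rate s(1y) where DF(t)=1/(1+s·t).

step 1 [0.5y] bond c/2=11/800: DF=(7972941/8000000 − 11/800·(0))/(1+11/800) = 9831/10000 ≈ 0.983100
step 2 [1y] bond c/2=7/160: DF=(84511/80000 − 7/160·(0.983100))/(1+7/160) = 9709/10000 ≈ 0.970900

1 1/2 9831/10000
2 1 9709/10000
s(1y) = (1/(9709/10000) − 1)/(1) = 291/9709 ≈ 2.9972%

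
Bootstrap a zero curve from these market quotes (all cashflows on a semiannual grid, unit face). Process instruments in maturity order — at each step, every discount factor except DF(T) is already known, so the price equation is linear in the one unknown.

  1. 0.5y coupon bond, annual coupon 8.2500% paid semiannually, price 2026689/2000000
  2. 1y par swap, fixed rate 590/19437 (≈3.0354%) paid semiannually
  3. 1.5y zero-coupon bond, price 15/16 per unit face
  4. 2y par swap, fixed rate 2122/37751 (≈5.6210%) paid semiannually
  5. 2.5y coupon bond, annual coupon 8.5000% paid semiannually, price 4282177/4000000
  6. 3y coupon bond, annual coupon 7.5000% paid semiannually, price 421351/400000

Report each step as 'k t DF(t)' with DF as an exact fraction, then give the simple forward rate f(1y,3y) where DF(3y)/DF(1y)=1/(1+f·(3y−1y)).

1 1/2 2433/2500
2 1 1941/2000
3 3/2 15/16
4 2 8939/10000
5 5/2 873/1000
6 3 8473/10000
f(1y,3y) = ((1941/2000)/(8473/10000) − 1)/(2) = 616/8473 ≈ 7.2702%

step 1 [0.5y] bond c/2=33/800: DF=(2026689/2000000 − 33/800·(0))/(1+33/800) = 2433/2500 ≈ 0.973200
step 2 [1y] swap r/2=295/19437: DF=(1 − 295/19437·(0.973200))/(1+295/19437) = 1941/2000 ≈ 0.970500
step 3 [1.5y] zero: DF = P = 15/16 ≈ 0.937500
step 4 [2y] swap r/2=1061/37751: DF=(1 − 1061/37751·(0.973200+0.970500+0.937500))/(1+1061/37751) = 8939/10000 ≈ 0.893900
step 5 [2.5y] bond c/2=17/400: DF=(4282177/4000000 − 17/400·(0.973200+0.970500+0.937500+0.893900))/(1+17/400) = 873/1000 ≈ 0.873000
step 6 [3y] bond c/2=3/80: DF=(421351/400000 − 3/80·(0.973200+0.970500+0.937500+0.893900+0.873000))/(1+3/80) = 8473/10000 ≈ 0.847300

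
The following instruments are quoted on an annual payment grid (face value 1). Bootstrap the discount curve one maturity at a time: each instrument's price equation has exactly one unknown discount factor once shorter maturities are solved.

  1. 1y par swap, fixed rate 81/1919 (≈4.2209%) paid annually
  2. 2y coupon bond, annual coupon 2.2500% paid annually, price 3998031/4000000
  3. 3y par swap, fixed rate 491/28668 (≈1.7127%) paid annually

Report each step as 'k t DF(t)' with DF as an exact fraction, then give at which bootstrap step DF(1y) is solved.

step 1 [1y] swap r/1=81/1919: DF=(1 − 81/1919·(0))/(1+81/1919) = 1919/2000 ≈ 0.959500
step 2 [2y] bond c/1=9/400: DF=(3998031/4000000 − 9/400·(0.959500))/(1+9/400) = 2391/2500 ≈ 0.956400
step 3 [3y] swap r/1=491/28668: DF=(1 − 491/28668·(0.959500+0.956400))/(1+491/28668) = 9509/10000 ≈ 0.950900

1 1 1919/2000
2 2 2391/2500
3 3 9509/10000
DF(1y) is solved at step 1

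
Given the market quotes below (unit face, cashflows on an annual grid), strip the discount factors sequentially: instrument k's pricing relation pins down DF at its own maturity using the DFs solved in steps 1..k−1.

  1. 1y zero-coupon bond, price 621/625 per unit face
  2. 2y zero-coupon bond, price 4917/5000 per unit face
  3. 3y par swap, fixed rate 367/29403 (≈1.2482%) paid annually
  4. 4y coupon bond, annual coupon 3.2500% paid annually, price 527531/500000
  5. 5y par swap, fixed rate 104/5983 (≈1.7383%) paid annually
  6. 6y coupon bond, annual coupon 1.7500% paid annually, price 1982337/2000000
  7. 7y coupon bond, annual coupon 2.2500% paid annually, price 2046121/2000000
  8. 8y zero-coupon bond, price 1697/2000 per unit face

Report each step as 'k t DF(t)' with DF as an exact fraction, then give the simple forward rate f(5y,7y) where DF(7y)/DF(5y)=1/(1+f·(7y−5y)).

1 1 621/625
2 2 4917/5000
3 3 9633/10000
4 4 9293/10000
5 5 573/625
6 6 4459/5000
7 7 2189/2500
8 8 1697/2000
f(5y,7y) = ((573/625)/(2189/2500) − 1)/(2) = 103/4378 ≈ 2.3527%

step 1 [1y] zero: DF = P = 621/625 ≈ 0.993600
step 2 [2y] zero: DF = P = 4917/5000 ≈ 0.983400
step 3 [3y] swap r/1=367/29403: DF=(1 − 367/29403·(0.993600+0.983400))/(1+367/29403) = 9633/10000 ≈ 0.963300
step 4 [4y] bond c/1=13/400: DF=(527531/500000 − 13/400·(0.993600+0.983400+0.963300))/(1+13/400) = 9293/10000 ≈ 0.929300
step 5 [5y] swap r/1=104/5983: DF=(1 − 104/5983·(0.993600+0.983400+0.963300+0.929300))/(1+104/5983) = 573/625 ≈ 0.916800
step 6 [6y] bond c/1=7/400: DF=(1982337/2000000 − 7/400·(0.993600+0.983400+0.963300+0.929300+0.916800))/(1+7/400) = 4459/5000 ≈ 0.891800
step 7 [7y] bond c/1=9/400: DF=(2046121/2000000 − 9/400·(0.993600+0.983400+0.963300+0.929300+0.916800+0.891800))/(1+9/400) = 2189/2500 ≈ 0.875600
step 8 [8y] zero: DF = P = 1697/2000 ≈ 0.848500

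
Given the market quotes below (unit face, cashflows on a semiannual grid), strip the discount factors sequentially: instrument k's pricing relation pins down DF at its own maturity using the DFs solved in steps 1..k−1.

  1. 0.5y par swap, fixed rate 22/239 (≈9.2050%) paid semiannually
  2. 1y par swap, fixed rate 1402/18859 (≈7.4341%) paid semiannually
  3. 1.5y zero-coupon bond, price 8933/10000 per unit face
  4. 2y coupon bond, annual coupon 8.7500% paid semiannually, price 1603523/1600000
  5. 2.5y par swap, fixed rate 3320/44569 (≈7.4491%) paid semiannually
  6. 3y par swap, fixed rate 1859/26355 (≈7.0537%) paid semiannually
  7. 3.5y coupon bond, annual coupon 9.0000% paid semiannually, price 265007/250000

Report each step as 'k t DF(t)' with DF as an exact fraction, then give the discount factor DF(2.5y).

step 1 [0.5y] swap r/2=11/239: DF=(1 − 11/239·(0))/(1+11/239) = 239/250 ≈ 0.956000
step 2 [1y] swap r/2=701/18859: DF=(1 − 701/18859·(0.956000))/(1+701/18859) = 9299/10000 ≈ 0.929900
step 3 [1.5y] zero: DF = P = 8933/10000 ≈ 0.893300
step 4 [2y] bond c/2=7/160: DF=(1603523/1600000 − 7/160·(0.956000+0.929900+0.893300))/(1+7/160) = 8437/10000 ≈ 0.843700
step 5 [2.5y] swap r/2=1660/44569: DF=(1 − 1660/44569·(0.956000+0.929900+0.893300+0.843700))/(1+1660/44569) = 417/500 ≈ 0.834000
step 6 [3y] swap r/2=1859/52710: DF=(1 − 1859/52710·(0.956000+0.929900+0.893300+0.843700+0.834000))/(1+1859/52710) = 8141/10000 ≈ 0.814100
step 7 [3.5y] bond c/2=9/200: DF=(265007/250000 − 9/200·(0.956000+0.929900+0.893300+0.843700+0.834000+0.814100))/(1+9/200) = 3937/5000 ≈ 0.787400

1 1/2 239/250
2 1 9299/10000
3 3/2 8933/10000
4 2 8437/10000
5 5/2 417/500
6 3 8141/10000
7 7/2 3937/5000
DF(2.5y) = 417/500 ≈ 0.834000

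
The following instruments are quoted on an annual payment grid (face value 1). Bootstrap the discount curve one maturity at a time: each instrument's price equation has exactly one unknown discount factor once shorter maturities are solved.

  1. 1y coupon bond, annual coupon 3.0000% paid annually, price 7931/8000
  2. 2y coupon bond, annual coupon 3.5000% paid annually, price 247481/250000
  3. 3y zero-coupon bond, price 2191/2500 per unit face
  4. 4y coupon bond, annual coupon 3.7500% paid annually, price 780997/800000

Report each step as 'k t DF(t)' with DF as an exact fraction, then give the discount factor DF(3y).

1 1 77/80
2 2 9239/10000
3 3 2191/2500
4 4 8411/10000
DF(3y) = 2191/2500 ≈ 0.876400

step 1 [1y] bond c/1=3/100: DF=(7931/8000 − 3/100·(0))/(1+3/100) = 77/80 ≈ 0.962500
step 2 [2y] bond c/1=7/200: DF=(247481/250000 − 7/200·(0.962500))/(1+7/200) = 9239/10000 ≈ 0.923900
step 3 [3y] zero: DF = P = 2191/2500 ≈ 0.876400
step 4 [4y] bond c/1=3/80: DF=(780997/800000 − 3/80·(0.962500+0.923900+0.876400))/(1+3/80) = 8411/10000 ≈ 0.841100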